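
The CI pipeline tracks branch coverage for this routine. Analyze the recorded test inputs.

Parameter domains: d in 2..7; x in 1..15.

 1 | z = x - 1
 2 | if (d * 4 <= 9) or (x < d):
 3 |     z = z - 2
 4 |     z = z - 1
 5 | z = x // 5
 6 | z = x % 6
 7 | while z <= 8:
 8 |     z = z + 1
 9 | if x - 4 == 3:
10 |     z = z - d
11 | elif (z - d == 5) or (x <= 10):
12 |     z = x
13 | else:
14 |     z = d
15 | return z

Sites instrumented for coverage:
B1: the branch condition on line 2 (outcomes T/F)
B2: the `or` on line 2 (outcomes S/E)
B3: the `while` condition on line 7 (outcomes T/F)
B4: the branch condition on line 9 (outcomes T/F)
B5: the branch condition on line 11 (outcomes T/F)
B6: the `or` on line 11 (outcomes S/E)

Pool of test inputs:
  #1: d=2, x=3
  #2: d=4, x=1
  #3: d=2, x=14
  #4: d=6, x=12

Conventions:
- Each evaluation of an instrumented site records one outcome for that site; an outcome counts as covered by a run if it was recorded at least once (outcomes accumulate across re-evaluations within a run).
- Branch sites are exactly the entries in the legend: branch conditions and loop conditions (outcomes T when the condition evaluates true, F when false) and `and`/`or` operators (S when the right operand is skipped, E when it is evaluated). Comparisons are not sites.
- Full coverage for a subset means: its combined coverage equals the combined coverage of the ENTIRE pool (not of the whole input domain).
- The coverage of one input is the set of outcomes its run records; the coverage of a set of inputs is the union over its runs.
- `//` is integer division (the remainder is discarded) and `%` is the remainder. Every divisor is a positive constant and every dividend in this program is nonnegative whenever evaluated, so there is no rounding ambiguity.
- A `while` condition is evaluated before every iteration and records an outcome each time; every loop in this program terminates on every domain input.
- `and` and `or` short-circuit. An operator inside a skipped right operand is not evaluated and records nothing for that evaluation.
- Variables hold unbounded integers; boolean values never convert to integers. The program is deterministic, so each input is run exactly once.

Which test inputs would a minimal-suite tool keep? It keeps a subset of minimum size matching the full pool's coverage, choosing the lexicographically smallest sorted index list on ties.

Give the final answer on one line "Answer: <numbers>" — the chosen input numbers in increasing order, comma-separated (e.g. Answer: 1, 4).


input #1, d=2, x=3: outcomes B1=T, B2=S, B3=T, B3=F, B4=F, B5=T, B6=E
input #2, d=4, x=1: outcomes B1=T, B2=E, B3=T, B3=F, B4=F, B5=T, B6=S
input #3, d=2, x=14: outcomes B1=T, B2=S, B3=T, B3=F, B4=F, B5=F, B6=E
input #4, d=6, x=12: outcomes B1=F, B2=E, B3=T, B3=F, B4=F, B5=F, B6=E
together the pool reaches 11 outcomes: B1=T, B1=F, B2=S, B2=E, B3=T, B3=F, B4=F, B5=T, B5=F, B6=S, B6=E
no size-1 subset reaches all 11 outcomes (best union: 7/11)
no size-2 subset reaches all 11 outcomes (best union: 10/11)
size 3: inputs {1, 2, 4} cover all 11 outcomes, and no lexicographically smaller subset of this size does
Answer: 1, 2, 4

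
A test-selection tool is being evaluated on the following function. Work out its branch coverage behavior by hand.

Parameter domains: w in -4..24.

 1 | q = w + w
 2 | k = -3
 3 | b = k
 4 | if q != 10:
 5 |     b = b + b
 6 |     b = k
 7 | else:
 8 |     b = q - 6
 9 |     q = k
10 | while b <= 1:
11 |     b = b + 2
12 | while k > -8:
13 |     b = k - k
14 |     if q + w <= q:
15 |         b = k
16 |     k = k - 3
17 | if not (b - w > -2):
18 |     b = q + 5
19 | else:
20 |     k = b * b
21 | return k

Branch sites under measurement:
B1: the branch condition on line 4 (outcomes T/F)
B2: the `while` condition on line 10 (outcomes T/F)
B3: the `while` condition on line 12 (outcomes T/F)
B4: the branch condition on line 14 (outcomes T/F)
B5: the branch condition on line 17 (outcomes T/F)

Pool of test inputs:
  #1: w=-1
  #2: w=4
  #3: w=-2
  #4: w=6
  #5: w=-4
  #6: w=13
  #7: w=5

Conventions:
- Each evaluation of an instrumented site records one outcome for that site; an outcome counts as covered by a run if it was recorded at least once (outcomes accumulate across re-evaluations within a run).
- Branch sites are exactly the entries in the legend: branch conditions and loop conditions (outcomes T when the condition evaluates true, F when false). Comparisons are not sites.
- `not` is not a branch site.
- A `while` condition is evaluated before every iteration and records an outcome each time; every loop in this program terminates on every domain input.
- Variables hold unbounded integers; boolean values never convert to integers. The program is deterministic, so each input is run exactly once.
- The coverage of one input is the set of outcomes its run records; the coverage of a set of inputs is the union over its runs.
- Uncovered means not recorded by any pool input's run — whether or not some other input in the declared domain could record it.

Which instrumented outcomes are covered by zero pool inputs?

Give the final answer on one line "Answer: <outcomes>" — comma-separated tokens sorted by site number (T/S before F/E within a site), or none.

#1 (w=-1) -> covered: B1=T, B2=T, B2=F, B3=T, B3=F, B4=T, B5=T
#2 (w=4) -> covered: B1=T, B2=T, B2=F, B3=T, B3=F, B4=F, B5=T
#3 (w=-2) -> covered: B1=T, B2=T, B2=F, B3=T, B3=F, B4=T, B5=T
#4 (w=6) -> covered: B1=T, B2=T, B2=F, B3=T, B3=F, B4=F, B5=T
#5 (w=-4) -> covered: B1=T, B2=T, B2=F, B3=T, B3=F, B4=T, B5=T
#6 (w=13) -> covered: B1=T, B2=T, B2=F, B3=T, B3=F, B4=F, B5=T
#7 (w=5) -> covered: B1=F, B2=F, B3=T, B3=F, B4=F, B5=T
union over the pool: B1=T, B1=F, B2=T, B2=F, B3=T, B3=F, B4=T, B4=F, B5=T
uncovered (1 of 10): B5=F

Answer: B5=F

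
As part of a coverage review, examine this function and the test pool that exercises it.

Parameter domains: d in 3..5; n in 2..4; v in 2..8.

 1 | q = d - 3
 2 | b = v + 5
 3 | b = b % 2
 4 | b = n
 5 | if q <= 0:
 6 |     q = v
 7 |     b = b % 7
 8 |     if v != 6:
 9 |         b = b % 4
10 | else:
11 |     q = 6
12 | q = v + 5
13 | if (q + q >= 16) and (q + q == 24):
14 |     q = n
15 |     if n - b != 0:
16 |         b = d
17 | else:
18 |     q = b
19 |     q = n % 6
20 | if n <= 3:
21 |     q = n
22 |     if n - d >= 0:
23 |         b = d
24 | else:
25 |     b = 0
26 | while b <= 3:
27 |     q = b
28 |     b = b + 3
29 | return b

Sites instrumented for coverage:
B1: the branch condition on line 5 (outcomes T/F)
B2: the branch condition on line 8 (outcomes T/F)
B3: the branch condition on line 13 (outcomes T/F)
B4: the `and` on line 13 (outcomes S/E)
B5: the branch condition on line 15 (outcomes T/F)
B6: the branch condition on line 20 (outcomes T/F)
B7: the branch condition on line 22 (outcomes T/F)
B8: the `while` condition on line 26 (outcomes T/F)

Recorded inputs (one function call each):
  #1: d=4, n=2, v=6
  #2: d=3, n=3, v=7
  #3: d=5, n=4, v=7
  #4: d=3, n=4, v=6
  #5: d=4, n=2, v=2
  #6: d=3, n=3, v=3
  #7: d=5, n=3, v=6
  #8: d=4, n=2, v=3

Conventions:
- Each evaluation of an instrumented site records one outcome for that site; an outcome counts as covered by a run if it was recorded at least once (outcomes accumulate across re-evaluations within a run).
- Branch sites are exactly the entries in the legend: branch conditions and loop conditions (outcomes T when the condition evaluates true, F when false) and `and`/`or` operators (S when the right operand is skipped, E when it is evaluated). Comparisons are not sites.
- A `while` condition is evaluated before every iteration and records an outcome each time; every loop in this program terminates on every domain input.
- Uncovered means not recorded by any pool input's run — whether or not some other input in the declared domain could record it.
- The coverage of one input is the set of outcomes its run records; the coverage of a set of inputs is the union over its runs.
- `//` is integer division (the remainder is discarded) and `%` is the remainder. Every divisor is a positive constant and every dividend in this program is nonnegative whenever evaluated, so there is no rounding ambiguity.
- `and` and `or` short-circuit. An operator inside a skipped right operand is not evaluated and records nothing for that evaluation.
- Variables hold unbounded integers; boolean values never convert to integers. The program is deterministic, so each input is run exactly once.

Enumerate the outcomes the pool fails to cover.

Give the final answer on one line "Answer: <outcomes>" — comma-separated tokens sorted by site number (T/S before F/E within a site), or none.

run #1 (d=4, n=2, v=6) runs B1->F, B4->E, B3->F, B6->T, B7->F, B8->T, B8->F; records B1=F, B3=F, B4=E, B6=T, B7=F, B8=T, B8=F
run #2 (d=3, n=3, v=7) runs B1->T, B2->T, B4->E, B3->T, B5->F, B6->T, B7->T, B8->T, B8->F; records B1=T, B2=T, B3=T, B4=E, B5=F, B6=T, B7=T, B8=T, B8=F
run #3 (d=5, n=4, v=7) runs B1->F, B4->E, B3->T, B5->F, B6->F, B8->T, B8->T, B8->F; records B1=F, B3=T, B4=E, B5=F, B6=F, B8=T, B8=F
run #4 (d=3, n=4, v=6) runs B1->T, B2->F, B4->E, B3->F, B6->F, B8->T, B8->T, B8->F; records B1=T, B2=F, B3=F, B4=E, B6=F, B8=T, B8=F
run #5 (d=4, n=2, v=2) runs B1->F, B4->S, B3->F, B6->T, B7->F, B8->T, B8->F; records B1=F, B3=F, B4=S, B6=T, B7=F, B8=T, B8=F
run #6 (d=3, n=3, v=3) runs B1->T, B2->T, B4->E, B3->F, B6->T, B7->T, B8->T, B8->F; records B1=T, B2=T, B3=F, B4=E, B6=T, B7=T, B8=T, B8=F
run #7 (d=5, n=3, v=6) runs B1->F, B4->E, B3->F, B6->T, B7->F, B8->T, B8->F; records B1=F, B3=F, B4=E, B6=T, B7=F, B8=T, B8=F
run #8 (d=4, n=2, v=3) runs B1->F, B4->E, B3->F, B6->T, B7->F, B8->T, B8->F; records B1=F, B3=F, B4=E, B6=T, B7=F, B8=T, B8=F
union over the pool: B1=T, B1=F, B2=T, B2=F, B3=T, B3=F, B4=S, B4=E, B5=F, B6=T, B6=F, B7=T, B7=F, B8=T, B8=F
uncovered (1 of 16): B5=T

Answer: B5=T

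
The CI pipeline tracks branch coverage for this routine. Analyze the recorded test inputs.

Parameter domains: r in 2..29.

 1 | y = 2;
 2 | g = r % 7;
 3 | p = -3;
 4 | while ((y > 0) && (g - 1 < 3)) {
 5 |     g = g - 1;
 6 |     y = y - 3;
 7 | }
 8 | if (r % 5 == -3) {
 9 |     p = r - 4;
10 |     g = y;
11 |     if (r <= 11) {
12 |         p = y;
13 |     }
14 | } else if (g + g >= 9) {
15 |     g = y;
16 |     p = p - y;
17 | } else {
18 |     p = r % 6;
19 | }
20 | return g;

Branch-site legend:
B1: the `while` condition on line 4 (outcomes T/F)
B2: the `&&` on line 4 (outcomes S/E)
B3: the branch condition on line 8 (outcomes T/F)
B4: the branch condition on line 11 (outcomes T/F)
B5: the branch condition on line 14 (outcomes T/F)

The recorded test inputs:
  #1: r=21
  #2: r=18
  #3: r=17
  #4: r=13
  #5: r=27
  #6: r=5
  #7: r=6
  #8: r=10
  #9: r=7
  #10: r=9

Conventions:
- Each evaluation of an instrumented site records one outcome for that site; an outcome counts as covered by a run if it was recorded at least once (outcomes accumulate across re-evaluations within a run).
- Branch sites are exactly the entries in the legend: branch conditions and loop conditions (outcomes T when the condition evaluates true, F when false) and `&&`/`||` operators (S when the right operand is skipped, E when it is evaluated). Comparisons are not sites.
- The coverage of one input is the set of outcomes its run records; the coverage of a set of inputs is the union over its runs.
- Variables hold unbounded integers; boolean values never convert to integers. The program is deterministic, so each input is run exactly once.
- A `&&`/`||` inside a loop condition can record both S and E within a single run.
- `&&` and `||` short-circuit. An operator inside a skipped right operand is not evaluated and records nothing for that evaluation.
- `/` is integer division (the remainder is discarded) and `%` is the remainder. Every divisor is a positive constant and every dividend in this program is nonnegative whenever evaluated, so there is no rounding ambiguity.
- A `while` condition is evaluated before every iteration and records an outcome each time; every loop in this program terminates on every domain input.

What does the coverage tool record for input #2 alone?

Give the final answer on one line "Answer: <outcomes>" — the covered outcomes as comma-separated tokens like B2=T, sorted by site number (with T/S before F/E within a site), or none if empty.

Tracing the run of input #2 (r=18):
  B2->E, B1->F, B3->F, B5->F
as a set, this run covers: B1=F, B2=E, B3=F, B5=F

Answer: B1=F, B2=E, B3=F, B5=F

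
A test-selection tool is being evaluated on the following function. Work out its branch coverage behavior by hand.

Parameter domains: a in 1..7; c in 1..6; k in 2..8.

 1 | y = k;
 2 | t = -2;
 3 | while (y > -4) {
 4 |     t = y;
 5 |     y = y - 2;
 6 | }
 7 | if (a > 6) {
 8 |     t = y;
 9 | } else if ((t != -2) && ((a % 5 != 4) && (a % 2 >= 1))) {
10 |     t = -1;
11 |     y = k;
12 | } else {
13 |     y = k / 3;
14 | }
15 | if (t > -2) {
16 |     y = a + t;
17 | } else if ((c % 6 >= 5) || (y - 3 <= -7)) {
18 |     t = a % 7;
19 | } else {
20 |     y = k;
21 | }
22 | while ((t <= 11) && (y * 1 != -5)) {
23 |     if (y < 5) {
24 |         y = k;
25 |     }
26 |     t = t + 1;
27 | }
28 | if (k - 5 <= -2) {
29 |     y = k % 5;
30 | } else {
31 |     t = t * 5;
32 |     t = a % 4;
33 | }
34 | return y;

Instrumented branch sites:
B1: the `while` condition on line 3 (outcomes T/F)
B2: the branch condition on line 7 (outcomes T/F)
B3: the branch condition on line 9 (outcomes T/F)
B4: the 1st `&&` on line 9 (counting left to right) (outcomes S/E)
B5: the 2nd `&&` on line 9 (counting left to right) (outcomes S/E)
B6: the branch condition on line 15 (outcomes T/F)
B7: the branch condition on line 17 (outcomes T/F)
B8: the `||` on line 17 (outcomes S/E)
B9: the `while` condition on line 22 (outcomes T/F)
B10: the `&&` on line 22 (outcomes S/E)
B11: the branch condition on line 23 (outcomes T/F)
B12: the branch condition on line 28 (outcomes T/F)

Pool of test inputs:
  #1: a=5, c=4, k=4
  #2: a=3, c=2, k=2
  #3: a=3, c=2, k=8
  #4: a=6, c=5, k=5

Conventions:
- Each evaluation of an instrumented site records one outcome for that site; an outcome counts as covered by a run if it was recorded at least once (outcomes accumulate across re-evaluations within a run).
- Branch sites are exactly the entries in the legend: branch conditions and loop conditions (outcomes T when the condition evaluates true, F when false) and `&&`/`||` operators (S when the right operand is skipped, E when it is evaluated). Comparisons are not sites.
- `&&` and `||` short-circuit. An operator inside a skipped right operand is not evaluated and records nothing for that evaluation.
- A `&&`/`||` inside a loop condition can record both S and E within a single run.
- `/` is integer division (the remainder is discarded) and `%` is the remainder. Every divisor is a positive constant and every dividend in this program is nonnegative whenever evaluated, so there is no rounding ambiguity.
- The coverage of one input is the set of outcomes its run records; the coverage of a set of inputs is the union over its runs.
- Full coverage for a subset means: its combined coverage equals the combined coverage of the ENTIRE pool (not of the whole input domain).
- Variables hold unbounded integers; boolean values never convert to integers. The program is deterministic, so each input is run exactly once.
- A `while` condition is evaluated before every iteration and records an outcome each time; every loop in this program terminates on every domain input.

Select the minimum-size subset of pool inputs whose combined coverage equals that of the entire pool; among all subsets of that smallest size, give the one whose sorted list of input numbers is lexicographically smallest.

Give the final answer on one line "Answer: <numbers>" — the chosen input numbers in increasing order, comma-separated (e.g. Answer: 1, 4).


#1 (a=5, c=4, k=4) -> B1->T, B1->T, B1->T, B1->T, B1->F, B2->F, B4->S, B3->F, B6->F, B8->E, B7->F, B10->E, B9->T, B11->T, ...; covered: B1=T, B1=F, B2=F, B3=F, B4=S, B6=F, B7=F, B8=E, B9=T, B9=F, B10=S, B10=E, B11=T, B12=F
#2 (a=3, c=2, k=2) -> B1->T, B1->T, B1->T, B1->F, B2->F, B4->S, B3->F, B6->F, B8->E, B7->F, B10->E, B9->T, B11->T, B10->E, ...; covered: B1=T, B1=F, B2=F, B3=F, B4=S, B6=F, B7=F, B8=E, B9=T, B9=F, B10=S, B10=E, B11=T, B12=T
#3 (a=3, c=2, k=8) -> B1->T, B1->T, B1->T, B1->T, B1->T, B1->T, B1->F, B2->F, B4->S, B3->F, B6->F, B8->E, B7->F, B10->E, ...; covered: B1=T, B1=F, B2=F, B3=F, B4=S, B6=F, B7=F, B8=E, B9=T, B9=F, B10=S, B10=E, B11=F, B12=F
#4 (a=6, c=5, k=5) -> B1->T, B1->T, B1->T, B1->T, B1->T, B1->F, B2->F, B4->E, B5->E, B3->F, B6->F, B8->S, B7->T, B10->E, ...; covered: B1=T, B1=F, B2=F, B3=F, B4=E, B5=E, B6=F, B7=T, B8=S, B9=T, B9=F, B10=S, B10=E, B11=T, B11=F, B12=F
pool-wide coverage (20 outcomes): B1=T, B1=F, B2=F, B3=F, B4=S, B4=E, B5=E, B6=F, B7=T, B7=F, B8=S, B8=E, B9=T, B9=F, B10=S, B10=E, B11=T, B11=F, B12=T, B12=F
size 1 is not enough: best union over all size-1 subsets is 16/20
inputs {2, 4} (size 2) cover everything; no size-2 subset with a lexicographically smaller index list covers all 20
Answer: 2, 4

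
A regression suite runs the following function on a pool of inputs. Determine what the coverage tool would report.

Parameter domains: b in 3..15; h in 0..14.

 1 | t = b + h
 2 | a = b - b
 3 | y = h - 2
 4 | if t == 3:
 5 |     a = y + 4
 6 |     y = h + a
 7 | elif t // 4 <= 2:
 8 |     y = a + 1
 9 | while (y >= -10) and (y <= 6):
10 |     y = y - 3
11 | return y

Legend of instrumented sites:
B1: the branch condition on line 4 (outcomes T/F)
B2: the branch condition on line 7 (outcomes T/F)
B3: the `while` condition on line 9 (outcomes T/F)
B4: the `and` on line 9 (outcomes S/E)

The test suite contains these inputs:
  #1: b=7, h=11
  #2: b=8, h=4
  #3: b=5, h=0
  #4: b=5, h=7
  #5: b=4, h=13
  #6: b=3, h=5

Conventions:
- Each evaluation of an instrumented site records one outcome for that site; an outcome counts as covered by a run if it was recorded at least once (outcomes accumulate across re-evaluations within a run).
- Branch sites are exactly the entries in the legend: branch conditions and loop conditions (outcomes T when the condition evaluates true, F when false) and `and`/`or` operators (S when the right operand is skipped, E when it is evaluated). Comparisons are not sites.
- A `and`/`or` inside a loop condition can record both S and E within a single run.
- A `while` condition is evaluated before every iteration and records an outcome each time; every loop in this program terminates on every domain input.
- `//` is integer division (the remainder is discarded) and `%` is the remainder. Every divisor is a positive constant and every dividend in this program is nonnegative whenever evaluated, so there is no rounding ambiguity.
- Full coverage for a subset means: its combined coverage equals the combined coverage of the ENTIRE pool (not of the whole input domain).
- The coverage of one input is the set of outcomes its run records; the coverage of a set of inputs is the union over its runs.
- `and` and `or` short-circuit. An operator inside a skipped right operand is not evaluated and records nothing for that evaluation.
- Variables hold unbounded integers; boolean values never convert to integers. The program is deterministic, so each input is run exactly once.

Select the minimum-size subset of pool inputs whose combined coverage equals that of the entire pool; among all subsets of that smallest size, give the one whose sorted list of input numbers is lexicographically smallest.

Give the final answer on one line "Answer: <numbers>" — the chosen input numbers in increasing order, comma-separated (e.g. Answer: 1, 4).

input #1 (b=7, h=11): covers B1=F, B2=F, B3=F, B4=E
input #2 (b=8, h=4): covers B1=F, B2=F, B3=T, B3=F, B4=S, B4=E
input #3 (b=5, h=0): covers B1=F, B2=T, B3=T, B3=F, B4=S, B4=E
input #4 (b=5, h=7): covers B1=F, B2=F, B3=T, B3=F, B4=S, B4=E
input #5 (b=4, h=13): covers B1=F, B2=F, B3=F, B4=E
input #6 (b=3, h=5): covers B1=F, B2=T, B3=T, B3=F, B4=S, B4=E
the full pool covers 7 outcomes: B1=F, B2=T, B2=F, B3=T, B3=F, B4=S, B4=E
no size-1 subset reaches all 7 outcomes (best union: 6/7)
at size 2, {1, 3} reaches all 7 outcomes; every lexicographically earlier size-2 subset fails

Answer: 1, 3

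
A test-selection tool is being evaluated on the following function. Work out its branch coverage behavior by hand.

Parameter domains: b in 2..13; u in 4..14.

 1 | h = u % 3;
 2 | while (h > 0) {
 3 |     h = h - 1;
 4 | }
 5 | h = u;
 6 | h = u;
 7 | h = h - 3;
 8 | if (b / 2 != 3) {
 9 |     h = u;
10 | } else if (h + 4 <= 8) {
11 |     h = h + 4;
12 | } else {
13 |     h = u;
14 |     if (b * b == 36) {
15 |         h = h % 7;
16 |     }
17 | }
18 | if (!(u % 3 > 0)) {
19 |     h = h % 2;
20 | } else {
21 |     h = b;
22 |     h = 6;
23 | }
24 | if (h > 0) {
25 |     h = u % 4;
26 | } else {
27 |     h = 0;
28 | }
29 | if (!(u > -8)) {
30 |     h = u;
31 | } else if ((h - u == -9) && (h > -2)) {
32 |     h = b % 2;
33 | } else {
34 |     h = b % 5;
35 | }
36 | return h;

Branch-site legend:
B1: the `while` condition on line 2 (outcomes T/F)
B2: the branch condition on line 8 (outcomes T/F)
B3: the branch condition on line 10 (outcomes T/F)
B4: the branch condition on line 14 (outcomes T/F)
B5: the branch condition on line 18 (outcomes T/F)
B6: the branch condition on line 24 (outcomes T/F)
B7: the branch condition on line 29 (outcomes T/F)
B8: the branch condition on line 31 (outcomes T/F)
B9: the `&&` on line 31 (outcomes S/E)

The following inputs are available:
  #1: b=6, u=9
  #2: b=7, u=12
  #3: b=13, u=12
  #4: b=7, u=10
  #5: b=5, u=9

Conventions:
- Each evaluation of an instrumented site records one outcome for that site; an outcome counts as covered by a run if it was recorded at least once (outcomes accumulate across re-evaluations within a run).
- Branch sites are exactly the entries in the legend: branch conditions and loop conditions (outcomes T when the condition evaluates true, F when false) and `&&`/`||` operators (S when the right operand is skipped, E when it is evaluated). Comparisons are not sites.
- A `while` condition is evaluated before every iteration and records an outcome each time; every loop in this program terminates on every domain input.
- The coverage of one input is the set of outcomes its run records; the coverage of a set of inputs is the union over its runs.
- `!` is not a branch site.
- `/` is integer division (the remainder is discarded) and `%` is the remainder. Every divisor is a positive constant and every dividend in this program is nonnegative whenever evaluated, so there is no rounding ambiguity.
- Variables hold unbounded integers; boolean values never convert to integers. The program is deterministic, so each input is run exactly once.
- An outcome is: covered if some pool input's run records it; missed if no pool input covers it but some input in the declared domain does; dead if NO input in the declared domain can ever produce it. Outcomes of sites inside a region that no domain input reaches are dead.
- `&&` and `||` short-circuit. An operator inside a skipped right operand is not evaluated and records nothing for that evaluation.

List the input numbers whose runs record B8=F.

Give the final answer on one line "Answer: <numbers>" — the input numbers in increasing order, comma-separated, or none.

input #1 (b=6, u=9): misses B8=F
input #2 (b=7, u=12): covers B8=F
input #3 (b=13, u=12): covers B8=F
input #4 (b=7, u=10): covers B8=F
input #5 (b=5, u=9): covers B8=F

Answer: 2, 3, 4, 5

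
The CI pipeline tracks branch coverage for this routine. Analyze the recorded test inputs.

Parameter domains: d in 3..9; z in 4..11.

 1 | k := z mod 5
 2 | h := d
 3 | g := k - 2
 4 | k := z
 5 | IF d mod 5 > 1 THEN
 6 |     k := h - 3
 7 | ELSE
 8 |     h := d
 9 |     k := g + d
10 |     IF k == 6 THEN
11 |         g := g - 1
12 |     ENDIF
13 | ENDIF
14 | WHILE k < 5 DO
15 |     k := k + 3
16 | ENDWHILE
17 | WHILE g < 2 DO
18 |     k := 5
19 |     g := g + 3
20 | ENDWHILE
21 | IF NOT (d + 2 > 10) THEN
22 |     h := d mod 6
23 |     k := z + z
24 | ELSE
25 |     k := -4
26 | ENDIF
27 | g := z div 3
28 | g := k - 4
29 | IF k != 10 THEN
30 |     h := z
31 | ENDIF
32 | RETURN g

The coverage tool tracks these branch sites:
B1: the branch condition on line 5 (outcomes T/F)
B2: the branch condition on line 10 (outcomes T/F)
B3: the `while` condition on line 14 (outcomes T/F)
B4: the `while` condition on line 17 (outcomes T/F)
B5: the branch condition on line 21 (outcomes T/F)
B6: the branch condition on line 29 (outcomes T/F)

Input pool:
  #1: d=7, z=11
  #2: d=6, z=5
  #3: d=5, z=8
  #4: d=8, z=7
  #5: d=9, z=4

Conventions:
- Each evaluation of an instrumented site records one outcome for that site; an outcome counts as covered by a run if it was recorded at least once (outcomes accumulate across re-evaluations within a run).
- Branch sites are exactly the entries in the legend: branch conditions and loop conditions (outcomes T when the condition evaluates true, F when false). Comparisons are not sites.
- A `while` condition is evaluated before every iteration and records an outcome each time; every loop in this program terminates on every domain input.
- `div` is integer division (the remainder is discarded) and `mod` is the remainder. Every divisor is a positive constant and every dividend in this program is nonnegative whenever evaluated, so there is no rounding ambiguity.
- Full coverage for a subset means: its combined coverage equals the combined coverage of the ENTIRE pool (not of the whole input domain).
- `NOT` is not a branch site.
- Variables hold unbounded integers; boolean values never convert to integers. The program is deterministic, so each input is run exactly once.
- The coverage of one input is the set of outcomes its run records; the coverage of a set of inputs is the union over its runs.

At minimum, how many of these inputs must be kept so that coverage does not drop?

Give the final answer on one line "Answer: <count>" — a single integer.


input #1 (d=7, z=11): covers B1=T, B3=T, B3=F, B4=T, B4=F, B5=T, B6=T
input #2 (d=6, z=5): covers B1=F, B2=F, B3=T, B3=F, B4=T, B4=F, B5=T, B6=F
input #3 (d=5, z=8): covers B1=F, B2=T, B3=F, B4=T, B4=F, B5=T, B6=T
input #4 (d=8, z=7): covers B1=T, B3=F, B4=T, B4=F, B5=T, B6=T
input #5 (d=9, z=4): covers B1=T, B3=F, B4=F, B5=F, B6=T
the full pool covers 12 outcomes: B1=T, B1=F, B2=T, B2=F, B3=T, B3=F, B4=T, B4=F, B5=T, B5=F, B6=T, B6=F
size 1 is not enough: best union over all size-1 subsets is 8/12
size 2 is not enough: best union over all size-2 subsets is 11/12
inputs {2, 3, 5} (size 3) cover everything; no size-3 subset with a lexicographically smaller index list covers all 12
Answer: 3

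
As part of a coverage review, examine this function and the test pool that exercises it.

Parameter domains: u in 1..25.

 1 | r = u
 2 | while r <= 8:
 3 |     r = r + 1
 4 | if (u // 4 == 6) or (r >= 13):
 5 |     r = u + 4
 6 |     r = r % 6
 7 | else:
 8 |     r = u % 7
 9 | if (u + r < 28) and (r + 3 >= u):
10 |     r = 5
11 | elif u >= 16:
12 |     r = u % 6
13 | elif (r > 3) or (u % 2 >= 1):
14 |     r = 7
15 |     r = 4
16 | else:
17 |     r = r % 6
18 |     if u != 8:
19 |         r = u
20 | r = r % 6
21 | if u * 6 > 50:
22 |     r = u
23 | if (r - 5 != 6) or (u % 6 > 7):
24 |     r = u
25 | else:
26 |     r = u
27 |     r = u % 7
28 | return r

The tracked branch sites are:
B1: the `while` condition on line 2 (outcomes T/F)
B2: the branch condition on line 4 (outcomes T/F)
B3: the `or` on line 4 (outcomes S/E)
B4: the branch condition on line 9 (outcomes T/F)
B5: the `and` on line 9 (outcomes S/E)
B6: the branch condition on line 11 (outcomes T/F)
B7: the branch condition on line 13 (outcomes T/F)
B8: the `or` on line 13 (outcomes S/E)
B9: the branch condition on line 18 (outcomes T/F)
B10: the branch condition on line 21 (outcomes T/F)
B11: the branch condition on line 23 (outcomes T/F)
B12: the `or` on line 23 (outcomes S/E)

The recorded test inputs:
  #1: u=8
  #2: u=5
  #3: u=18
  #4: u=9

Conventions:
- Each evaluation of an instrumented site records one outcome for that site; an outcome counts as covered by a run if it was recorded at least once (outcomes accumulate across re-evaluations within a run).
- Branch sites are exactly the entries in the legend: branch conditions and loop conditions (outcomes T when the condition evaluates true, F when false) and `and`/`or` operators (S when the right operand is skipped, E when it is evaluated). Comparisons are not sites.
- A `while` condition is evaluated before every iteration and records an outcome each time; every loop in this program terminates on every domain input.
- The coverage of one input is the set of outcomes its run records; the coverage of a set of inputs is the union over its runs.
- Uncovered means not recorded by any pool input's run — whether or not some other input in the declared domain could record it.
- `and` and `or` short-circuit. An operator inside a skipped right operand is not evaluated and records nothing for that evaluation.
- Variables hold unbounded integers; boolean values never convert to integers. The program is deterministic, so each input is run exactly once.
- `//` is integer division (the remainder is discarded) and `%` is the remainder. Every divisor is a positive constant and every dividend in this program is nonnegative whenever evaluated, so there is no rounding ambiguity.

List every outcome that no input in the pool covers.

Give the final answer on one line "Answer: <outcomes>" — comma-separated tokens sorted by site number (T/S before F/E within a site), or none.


test 1 (u=8) fires B1->T, B1->F, B3->E, B2->F, B5->E, B4->F, B6->F, B8->E, B7->F, B9->F, B10->F, B12->S, B11->T; hits B1=T, B1=F, B2=F, B3=E, B4=F, B5=E, B6=F, B7=F, B8=E, B9=F, B10=F, B11=T, B12=S
test 2 (u=5) fires B1->T, B1->T, B1->T, B1->T, B1->F, B3->E, B2->F, B5->E, B4->T, B10->F, B12->S, B11->T; hits B1=T, B1=F, B2=F, B3=E, B4=T, B5=E, B10=F, B11=T, B12=S
test 3 (u=18) fires B1->F, B3->E, B2->T, B5->E, B4->F, B6->T, B10->T, B12->S, B11->T; hits B1=F, B2=T, B3=E, B4=F, B5=E, B6=T, B10=T, B11=T, B12=S
test 4 (u=9) fires B1->F, B3->E, B2->F, B5->E, B4->F, B6->F, B8->E, B7->T, B10->T, B12->S, B11->T; hits B1=F, B2=F, B3=E, B4=F, B5=E, B6=F, B7=T, B8=E, B10=T, B11=T, B12=S
union over the pool: B1=T, B1=F, B2=T, B2=F, B3=E, B4=T, B4=F, B5=E, B6=T, B6=F, B7=T, B7=F, B8=E, B9=F, B10=T, B10=F, B11=T, B12=S
uncovered (6 of 24): B3=S, B5=S, B8=S, B9=T, B11=F, B12=E
Answer: B3=S, B5=S, B8=S, B9=T, B11=F, B12=E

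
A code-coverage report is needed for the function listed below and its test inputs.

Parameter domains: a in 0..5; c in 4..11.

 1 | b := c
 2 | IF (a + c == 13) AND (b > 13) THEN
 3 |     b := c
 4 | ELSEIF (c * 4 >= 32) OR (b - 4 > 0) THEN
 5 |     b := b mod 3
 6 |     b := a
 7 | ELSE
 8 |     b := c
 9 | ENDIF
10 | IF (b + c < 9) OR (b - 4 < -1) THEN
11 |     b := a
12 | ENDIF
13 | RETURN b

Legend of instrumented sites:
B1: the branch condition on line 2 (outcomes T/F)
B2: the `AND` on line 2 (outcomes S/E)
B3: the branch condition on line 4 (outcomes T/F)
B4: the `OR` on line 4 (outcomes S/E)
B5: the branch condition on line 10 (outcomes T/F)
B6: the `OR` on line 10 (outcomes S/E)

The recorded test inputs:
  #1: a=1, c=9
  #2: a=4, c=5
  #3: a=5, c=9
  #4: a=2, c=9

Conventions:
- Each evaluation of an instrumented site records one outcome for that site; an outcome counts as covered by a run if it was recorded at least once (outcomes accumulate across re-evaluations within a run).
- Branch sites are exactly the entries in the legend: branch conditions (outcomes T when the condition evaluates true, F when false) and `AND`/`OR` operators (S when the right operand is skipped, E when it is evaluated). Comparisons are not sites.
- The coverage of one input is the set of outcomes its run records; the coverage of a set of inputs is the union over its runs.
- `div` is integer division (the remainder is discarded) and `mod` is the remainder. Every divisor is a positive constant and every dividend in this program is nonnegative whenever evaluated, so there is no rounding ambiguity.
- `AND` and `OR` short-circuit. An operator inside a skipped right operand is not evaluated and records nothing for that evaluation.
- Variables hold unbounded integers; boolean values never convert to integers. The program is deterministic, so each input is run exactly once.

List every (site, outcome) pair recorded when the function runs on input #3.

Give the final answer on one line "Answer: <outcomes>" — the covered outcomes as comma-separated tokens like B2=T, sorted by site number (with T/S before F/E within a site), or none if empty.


Running input #3 (a=5, c=9), event by event:
  B2->S, B1->F, B4->S, B3->T, B6->E, B5->F
distinct outcomes covered: B1=F, B2=S, B3=T, B4=S, B5=F, B6=E
Answer: B1=F, B2=S, B3=T, B4=S, B5=F, B6=E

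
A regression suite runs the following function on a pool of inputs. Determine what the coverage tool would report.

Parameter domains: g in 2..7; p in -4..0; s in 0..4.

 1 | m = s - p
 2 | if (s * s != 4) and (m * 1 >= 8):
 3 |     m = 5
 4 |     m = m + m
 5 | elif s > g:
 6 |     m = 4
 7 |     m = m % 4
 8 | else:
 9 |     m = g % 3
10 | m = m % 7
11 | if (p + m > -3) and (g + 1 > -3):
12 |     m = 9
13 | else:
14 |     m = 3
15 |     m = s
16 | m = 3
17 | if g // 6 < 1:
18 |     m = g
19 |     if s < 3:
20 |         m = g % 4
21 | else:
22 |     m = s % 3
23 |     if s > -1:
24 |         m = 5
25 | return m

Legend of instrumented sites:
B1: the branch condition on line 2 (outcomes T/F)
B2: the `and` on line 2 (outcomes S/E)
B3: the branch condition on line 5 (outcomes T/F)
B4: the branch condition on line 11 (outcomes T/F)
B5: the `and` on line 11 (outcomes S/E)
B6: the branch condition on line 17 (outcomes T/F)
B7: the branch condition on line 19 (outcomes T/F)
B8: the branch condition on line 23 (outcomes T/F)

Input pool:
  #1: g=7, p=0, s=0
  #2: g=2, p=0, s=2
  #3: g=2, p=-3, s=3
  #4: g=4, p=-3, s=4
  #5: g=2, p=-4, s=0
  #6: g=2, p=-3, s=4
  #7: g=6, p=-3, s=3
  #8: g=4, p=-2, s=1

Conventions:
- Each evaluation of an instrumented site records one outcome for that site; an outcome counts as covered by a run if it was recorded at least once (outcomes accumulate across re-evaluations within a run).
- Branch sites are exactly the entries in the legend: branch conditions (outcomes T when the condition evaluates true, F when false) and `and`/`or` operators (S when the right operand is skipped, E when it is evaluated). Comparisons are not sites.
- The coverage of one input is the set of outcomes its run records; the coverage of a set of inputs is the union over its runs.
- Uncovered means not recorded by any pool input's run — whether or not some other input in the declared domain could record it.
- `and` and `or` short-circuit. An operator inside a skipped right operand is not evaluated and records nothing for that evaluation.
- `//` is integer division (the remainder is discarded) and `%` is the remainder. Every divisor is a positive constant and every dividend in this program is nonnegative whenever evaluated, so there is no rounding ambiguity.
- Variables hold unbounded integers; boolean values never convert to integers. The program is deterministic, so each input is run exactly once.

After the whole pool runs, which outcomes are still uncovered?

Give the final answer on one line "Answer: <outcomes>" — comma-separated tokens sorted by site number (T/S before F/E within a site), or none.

test 1 (g=7, p=0, s=0) fires B2->E, B1->F, B3->F, B5->E, B4->T, B6->F, B8->T; hits B1=F, B2=E, B3=F, B4=T, B5=E, B6=F, B8=T
test 2 (g=2, p=0, s=2) fires B2->S, B1->F, B3->F, B5->E, B4->T, B6->T, B7->T; hits B1=F, B2=S, B3=F, B4=T, B5=E, B6=T, B7=T
test 3 (g=2, p=-3, s=3) fires B2->E, B1->F, B3->T, B5->S, B4->F, B6->T, B7->F; hits B1=F, B2=E, B3=T, B4=F, B5=S, B6=T, B7=F
test 4 (g=4, p=-3, s=4) fires B2->E, B1->F, B3->F, B5->E, B4->T, B6->T, B7->F; hits B1=F, B2=E, B3=F, B4=T, B5=E, B6=T, B7=F
test 5 (g=2, p=-4, s=0) fires B2->E, B1->F, B3->F, B5->E, B4->T, B6->T, B7->T; hits B1=F, B2=E, B3=F, B4=T, B5=E, B6=T, B7=T
test 6 (g=2, p=-3, s=4) fires B2->E, B1->F, B3->T, B5->S, B4->F, B6->T, B7->F; hits B1=F, B2=E, B3=T, B4=F, B5=S, B6=T, B7=F
test 7 (g=6, p=-3, s=3) fires B2->E, B1->F, B3->F, B5->S, B4->F, B6->F, B8->T; hits B1=F, B2=E, B3=F, B4=F, B5=S, B6=F, B8=T
test 8 (g=4, p=-2, s=1) fires B2->E, B1->F, B3->F, B5->E, B4->T, B6->T, B7->T; hits B1=F, B2=E, B3=F, B4=T, B5=E, B6=T, B7=T
union over the pool: B1=F, B2=S, B2=E, B3=T, B3=F, B4=T, B4=F, B5=S, B5=E, B6=T, B6=F, B7=T, B7=F, B8=T
uncovered (2 of 16): B1=T, B8=F

Answer: B1=T, B8=F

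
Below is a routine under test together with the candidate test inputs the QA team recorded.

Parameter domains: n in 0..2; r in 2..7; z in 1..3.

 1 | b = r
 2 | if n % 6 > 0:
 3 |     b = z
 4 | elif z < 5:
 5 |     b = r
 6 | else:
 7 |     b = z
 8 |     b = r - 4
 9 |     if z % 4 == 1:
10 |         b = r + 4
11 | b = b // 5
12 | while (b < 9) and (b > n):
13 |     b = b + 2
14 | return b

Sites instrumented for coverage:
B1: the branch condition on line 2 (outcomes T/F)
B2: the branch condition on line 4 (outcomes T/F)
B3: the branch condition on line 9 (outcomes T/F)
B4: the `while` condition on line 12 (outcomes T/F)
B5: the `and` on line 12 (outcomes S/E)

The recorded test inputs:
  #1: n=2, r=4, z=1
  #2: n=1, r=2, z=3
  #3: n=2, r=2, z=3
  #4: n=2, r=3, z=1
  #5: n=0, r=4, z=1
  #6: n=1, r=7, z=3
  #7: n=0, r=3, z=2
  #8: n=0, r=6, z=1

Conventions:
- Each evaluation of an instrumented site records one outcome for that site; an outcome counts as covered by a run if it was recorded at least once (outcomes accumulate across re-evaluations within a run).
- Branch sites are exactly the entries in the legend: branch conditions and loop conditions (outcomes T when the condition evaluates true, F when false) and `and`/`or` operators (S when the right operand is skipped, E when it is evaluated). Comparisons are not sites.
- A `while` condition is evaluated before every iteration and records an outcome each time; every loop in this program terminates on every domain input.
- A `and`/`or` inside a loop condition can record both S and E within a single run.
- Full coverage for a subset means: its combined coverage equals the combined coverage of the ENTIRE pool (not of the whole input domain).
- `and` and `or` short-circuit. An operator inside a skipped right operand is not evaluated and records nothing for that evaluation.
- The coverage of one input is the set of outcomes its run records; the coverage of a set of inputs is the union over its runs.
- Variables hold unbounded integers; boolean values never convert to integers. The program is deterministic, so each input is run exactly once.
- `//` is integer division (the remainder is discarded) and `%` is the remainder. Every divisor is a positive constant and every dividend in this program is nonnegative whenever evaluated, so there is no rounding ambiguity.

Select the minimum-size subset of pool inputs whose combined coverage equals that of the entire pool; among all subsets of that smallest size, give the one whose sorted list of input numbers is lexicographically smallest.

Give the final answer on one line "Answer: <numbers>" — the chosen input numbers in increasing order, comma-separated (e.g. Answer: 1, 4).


input #1, n=2, r=4, z=1: events B1->T, B5->E, B4->F; outcomes B1=T, B4=F, B5=E
input #2, n=1, r=2, z=3: events B1->T, B5->E, B4->F; outcomes B1=T, B4=F, B5=E
input #3, n=2, r=2, z=3: events B1->T, B5->E, B4->F; outcomes B1=T, B4=F, B5=E
input #4, n=2, r=3, z=1: events B1->T, B5->E, B4->F; outcomes B1=T, B4=F, B5=E
input #5, n=0, r=4, z=1: events B1->F, B2->T, B5->E, B4->F; outcomes B1=F, B2=T, B4=F, B5=E
input #6, n=1, r=7, z=3: events B1->T, B5->E, B4->F; outcomes B1=T, B4=F, B5=E
input #7, n=0, r=3, z=2: events B1->F, B2->T, B5->E, B4->F; outcomes B1=F, B2=T, B4=F, B5=E
input #8, n=0, r=6, z=1: events B1->F, B2->T, B5->E, B4->T, B5->E, B4->T, B5->E, B4->T, B5->E, B4->T, B5->S, B4->F; outcomes B1=F, B2=T, B4=T, B4=F, B5=S, B5=E
together the pool reaches 7 outcomes: B1=T, B1=F, B2=T, B4=T, B4=F, B5=S, B5=E
size 1 is not enough: best union over all size-1 subsets is 6/7
the canonical winner is {1, 8}: size 2, full 7-outcome coverage, earliest index list among size-2 covers
Answer: 1, 8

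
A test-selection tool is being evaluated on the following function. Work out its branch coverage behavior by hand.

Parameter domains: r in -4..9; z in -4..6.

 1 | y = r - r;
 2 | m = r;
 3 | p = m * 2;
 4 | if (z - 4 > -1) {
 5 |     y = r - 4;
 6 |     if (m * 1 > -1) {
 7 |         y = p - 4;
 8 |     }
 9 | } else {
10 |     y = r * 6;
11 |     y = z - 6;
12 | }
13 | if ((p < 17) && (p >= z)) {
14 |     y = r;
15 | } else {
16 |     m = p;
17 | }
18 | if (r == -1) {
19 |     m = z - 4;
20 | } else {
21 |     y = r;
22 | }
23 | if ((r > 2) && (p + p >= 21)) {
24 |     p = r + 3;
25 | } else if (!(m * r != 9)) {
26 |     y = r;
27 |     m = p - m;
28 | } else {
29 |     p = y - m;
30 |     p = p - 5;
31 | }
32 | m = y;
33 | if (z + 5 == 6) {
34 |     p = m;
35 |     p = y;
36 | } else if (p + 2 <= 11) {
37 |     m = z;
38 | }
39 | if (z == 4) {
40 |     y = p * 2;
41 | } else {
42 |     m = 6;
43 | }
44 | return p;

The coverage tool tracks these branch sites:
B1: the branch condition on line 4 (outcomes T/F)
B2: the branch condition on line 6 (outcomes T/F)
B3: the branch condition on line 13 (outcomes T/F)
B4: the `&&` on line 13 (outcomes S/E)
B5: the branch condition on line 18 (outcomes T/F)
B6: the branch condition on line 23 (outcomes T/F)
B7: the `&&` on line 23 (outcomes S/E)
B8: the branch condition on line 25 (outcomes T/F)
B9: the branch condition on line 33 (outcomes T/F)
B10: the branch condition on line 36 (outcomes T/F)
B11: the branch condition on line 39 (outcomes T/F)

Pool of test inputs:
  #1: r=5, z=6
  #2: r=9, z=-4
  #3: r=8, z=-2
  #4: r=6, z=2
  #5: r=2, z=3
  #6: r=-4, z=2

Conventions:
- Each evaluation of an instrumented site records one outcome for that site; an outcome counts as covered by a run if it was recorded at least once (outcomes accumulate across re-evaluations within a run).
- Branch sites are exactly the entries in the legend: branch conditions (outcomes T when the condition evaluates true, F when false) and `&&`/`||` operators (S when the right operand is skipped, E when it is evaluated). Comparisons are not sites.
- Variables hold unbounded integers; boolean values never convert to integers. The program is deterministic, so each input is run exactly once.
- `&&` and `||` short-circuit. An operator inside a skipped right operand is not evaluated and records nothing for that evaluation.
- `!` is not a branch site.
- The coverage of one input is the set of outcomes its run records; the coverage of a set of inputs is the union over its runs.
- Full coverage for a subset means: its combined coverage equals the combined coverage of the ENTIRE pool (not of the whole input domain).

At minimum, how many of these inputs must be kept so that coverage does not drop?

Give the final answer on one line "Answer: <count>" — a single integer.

input #1 (r=5, z=6): covers B1=T, B2=T, B3=T, B4=E, B5=F, B6=F, B7=E, B8=F, B9=F, B10=T, B11=F
input #2 (r=9, z=-4): covers B1=F, B3=F, B4=S, B5=F, B6=T, B7=E, B9=F, B10=F, B11=F
input #3 (r=8, z=-2): covers B1=F, B3=T, B4=E, B5=F, B6=T, B7=E, B9=F, B10=F, B11=F
input #4 (r=6, z=2): covers B1=F, B3=T, B4=E, B5=F, B6=T, B7=E, B9=F, B10=T, B11=F
input #5 (r=2, z=3): covers B1=F, B3=T, B4=E, B5=F, B6=F, B7=S, B8=F, B9=F, B10=T, B11=F
input #6 (r=-4, z=2): covers B1=F, B3=F, B4=E, B5=F, B6=F, B7=S, B8=F, B9=F, B10=T, B11=F
together the pool reaches 17 outcomes: B1=T, B1=F, B2=T, B3=T, B3=F, B4=S, B4=E, B5=F, B6=T, B6=F, B7=S, B7=E, B8=F, B9=F, B10=T, B10=F, B11=F
no size-1 subset reaches all 17 outcomes (best union: 11/17)
no size-2 subset reaches all 17 outcomes (best union: 16/17)
size 3: inputs {1, 2, 5} cover all 17 outcomes, and no lexicographically smaller subset of this size does

Answer: 3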